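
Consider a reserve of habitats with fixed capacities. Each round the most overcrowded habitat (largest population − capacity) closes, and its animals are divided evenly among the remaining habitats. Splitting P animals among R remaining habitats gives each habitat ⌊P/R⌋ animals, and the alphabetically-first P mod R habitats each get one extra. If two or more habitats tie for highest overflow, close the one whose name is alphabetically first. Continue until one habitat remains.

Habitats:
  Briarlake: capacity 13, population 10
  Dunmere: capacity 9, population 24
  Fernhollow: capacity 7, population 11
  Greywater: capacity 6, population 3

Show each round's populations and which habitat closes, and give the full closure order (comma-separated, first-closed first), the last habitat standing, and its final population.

Round 1: Briarlake=10 Dunmere=24 Fernhollow=11 Greywater=3 → close Dunmere (overflow 15)
  24÷3 = 8 each, +1 to first 0
Round 2: Briarlake=18 Fernhollow=19 Greywater=11 → close Fernhollow (overflow 12)
  19÷2 = 9 each, +1 to first 1
Round 3: Briarlake=28 Greywater=20 → close Briarlake (overflow 15)
  28÷1 = 28 each, +1 to first 0

Closure order: Dunmere, Fernhollow, Briarlake
Last habitat: Greywater with 48 animals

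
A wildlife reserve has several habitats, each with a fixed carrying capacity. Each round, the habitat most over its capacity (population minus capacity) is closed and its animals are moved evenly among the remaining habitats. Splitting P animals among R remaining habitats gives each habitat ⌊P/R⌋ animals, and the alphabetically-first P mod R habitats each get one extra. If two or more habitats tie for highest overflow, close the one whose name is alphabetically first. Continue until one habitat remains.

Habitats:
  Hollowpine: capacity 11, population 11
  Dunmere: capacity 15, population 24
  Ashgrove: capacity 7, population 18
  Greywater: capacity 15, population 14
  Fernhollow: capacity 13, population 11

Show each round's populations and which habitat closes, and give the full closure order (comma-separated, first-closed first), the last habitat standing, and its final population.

Closure order: Ashgrove, Dunmere, Fernhollow, Greywater
Last habitat: Hollowpine with 78 animals

Round 1: Ashgrove=18 Dunmere=24 Fernhollow=11 Greywater=14 Hollowpine=11 → close Ashgrove (overflow 11)
  18÷4 = 4 each, +1 to first 2
Round 2: Dunmere=29 Fernhollow=16 Greywater=18 Hollowpine=15 → close Dunmere (overflow 14)
  29÷3 = 9 each, +1 to first 2
Round 3: Fernhollow=26 Greywater=28 Hollowpine=24 → close Fernhollow (overflow 13)
  26÷2 = 13 each, +1 to first 0
Round 4: Greywater=41 Hollowpine=37 → close Greywater (overflow 26)
  41÷1 = 41 each, +1 to first 0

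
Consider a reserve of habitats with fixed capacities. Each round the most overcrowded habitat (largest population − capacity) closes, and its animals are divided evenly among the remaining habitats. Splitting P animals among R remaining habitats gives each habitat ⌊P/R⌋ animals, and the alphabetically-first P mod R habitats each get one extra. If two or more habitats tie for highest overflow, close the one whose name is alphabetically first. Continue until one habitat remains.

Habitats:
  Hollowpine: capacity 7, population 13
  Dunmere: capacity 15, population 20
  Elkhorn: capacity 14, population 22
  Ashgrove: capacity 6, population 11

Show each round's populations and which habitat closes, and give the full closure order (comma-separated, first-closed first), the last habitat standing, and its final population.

Closure order: Elkhorn, Ashgrove, Dunmere
Last habitat: Hollowpine with 66 animals

Round 1: Ashgrove=11 Dunmere=20 Elkhorn=22 Hollowpine=13 → close Elkhorn (overflow 8)
  22÷3 = 7 each, +1 to first 1
Round 2: Ashgrove=19 Dunmere=27 Hollowpine=20 → close Ashgrove (overflow 13)
  19÷2 = 9 each, +1 to first 1
Round 3: Dunmere=37 Hollowpine=29 → close Dunmere (overflow 22)
  37÷1 = 37 each, +1 to first 0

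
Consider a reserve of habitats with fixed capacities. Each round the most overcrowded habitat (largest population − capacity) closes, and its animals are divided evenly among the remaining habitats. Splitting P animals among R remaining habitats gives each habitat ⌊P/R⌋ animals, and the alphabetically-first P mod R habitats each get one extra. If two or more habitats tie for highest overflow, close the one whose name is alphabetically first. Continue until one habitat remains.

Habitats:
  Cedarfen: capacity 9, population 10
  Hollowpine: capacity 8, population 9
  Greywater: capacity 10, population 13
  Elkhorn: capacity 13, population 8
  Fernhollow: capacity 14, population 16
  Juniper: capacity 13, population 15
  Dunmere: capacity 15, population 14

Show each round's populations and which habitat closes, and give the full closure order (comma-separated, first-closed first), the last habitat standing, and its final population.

Closure order: Greywater, Cedarfen, Fernhollow, Juniper, Dunmere, Hollowpine
Last habitat: Elkhorn with 85 animals

Round 1: Cedarfen=10 Dunmere=14 Elkhorn=8 Fernhollow=16 Greywater=13 Hollowpine=9 Juniper=15 → close Greywater (overflow 3)
  13÷6 = 2 each, +1 to first 1
Round 2: Cedarfen=13 Dunmere=16 Elkhorn=10 Fernhollow=18 Hollowpine=11 Juniper=17 → close Cedarfen (overflow 4)
  13÷5 = 2 each, +1 to first 3
Round 3: Dunmere=19 Elkhorn=13 Fernhollow=21 Hollowpine=13 Juniper=19 → close Fernhollow (overflow 7)
  21÷4 = 5 each, +1 to first 1
Round 4: Dunmere=25 Elkhorn=18 Hollowpine=18 Juniper=24 → close Juniper (overflow 11)
  24÷3 = 8 each, +1 to first 0
Round 5: Dunmere=33 Elkhorn=26 Hollowpine=26 → close Dunmere (overflow 18)
  33÷2 = 16 each, +1 to first 1
Round 6: Elkhorn=43 Hollowpine=42 → close Hollowpine (overflow 34)
  42÷1 = 42 each, +1 to first 0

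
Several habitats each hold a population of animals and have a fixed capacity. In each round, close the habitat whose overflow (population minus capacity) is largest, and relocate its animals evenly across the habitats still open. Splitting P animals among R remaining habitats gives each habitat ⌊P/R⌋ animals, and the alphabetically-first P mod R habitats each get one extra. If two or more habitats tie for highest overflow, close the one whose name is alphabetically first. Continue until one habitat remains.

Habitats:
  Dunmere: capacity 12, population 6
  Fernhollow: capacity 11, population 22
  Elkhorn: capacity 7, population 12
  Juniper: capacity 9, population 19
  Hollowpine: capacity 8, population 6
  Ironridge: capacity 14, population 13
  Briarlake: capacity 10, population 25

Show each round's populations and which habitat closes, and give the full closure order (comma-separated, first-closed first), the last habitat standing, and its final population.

Round 1: Briarlake=25 Dunmere=6 Elkhorn=12 Fernhollow=22 Hollowpine=6 Ironridge=13 Juniper=19 → close Briarlake (overflow 15)
  25÷6 = 4 each, +1 to first 1
Round 2: Dunmere=11 Elkhorn=16 Fernhollow=26 Hollowpine=10 Ironridge=17 Juniper=23 → close Fernhollow (overflow 15)
  26÷5 = 5 each, +1 to first 1
Round 3: Dunmere=17 Elkhorn=21 Hollowpine=15 Ironridge=22 Juniper=28 → close Juniper (overflow 19)
  28÷4 = 7 each, +1 to first 0
Round 4: Dunmere=24 Elkhorn=28 Hollowpine=22 Ironridge=29 → close Elkhorn (overflow 21)
  28÷3 = 9 each, +1 to first 1
Round 5: Dunmere=34 Hollowpine=31 Ironridge=38 → close Ironridge (overflow 24)
  38÷2 = 19 each, +1 to first 0
Round 6: Dunmere=53 Hollowpine=50 → close Hollowpine (overflow 42)
  50÷1 = 50 each, +1 to first 0

Closure order: Briarlake, Fernhollow, Juniper, Elkhorn, Ironridge, Hollowpine
Last habitat: Dunmere with 103 animals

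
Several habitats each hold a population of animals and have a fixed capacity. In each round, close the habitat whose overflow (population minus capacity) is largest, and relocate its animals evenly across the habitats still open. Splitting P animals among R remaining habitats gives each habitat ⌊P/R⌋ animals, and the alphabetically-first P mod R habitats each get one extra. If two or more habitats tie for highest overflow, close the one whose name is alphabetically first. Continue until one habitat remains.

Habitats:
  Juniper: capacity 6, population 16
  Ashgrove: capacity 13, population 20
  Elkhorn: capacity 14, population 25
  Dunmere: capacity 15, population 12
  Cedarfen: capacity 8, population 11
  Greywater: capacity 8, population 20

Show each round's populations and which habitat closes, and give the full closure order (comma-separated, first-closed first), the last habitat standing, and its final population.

Closure order: Greywater, Elkhorn, Juniper, Ashgrove, Cedarfen
Last habitat: Dunmere with 104 animals

Round 1: Ashgrove=20 Cedarfen=11 Dunmere=12 Elkhorn=25 Greywater=20 Juniper=16 → close Greywater (overflow 12)
  20÷5 = 4 each, +1 to first 0
Round 2: Ashgrove=24 Cedarfen=15 Dunmere=16 Elkhorn=29 Juniper=20 → close Elkhorn (overflow 15)
  29÷4 = 7 each, +1 to first 1
Round 3: Ashgrove=32 Cedarfen=22 Dunmere=23 Juniper=27 → close Juniper (overflow 21)
  27÷3 = 9 each, +1 to first 0
Round 4: Ashgrove=41 Cedarfen=31 Dunmere=32 → close Ashgrove (overflow 28)
  41÷2 = 20 each, +1 to first 1
Round 5: Cedarfen=52 Dunmere=52 → close Cedarfen (overflow 44)
  52÷1 = 52 each, +1 to first 0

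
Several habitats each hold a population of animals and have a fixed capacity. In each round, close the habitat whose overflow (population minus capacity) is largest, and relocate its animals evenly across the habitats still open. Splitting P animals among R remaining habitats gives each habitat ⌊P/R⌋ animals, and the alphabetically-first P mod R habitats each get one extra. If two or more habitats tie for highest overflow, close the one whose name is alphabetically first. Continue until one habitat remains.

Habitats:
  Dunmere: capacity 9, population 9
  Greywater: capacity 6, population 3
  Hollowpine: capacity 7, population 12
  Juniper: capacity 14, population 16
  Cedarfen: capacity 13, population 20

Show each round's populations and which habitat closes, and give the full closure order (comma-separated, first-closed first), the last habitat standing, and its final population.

Round 1: Cedarfen=20 Dunmere=9 Greywater=3 Hollowpine=12 Juniper=16 → close Cedarfen (overflow 7)
  20÷4 = 5 each, +1 to first 0
Round 2: Dunmere=14 Greywater=8 Hollowpine=17 Juniper=21 → close Hollowpine (overflow 10)
  17÷3 = 5 each, +1 to first 2
Round 3: Dunmere=20 Greywater=14 Juniper=26 → close Juniper (overflow 12)
  26÷2 = 13 each, +1 to first 0
Round 4: Dunmere=33 Greywater=27 → close Dunmere (overflow 24)
  33÷1 = 33 each, +1 to first 0

Closure order: Cedarfen, Hollowpine, Juniper, Dunmere
Last habitat: Greywater with 60 animals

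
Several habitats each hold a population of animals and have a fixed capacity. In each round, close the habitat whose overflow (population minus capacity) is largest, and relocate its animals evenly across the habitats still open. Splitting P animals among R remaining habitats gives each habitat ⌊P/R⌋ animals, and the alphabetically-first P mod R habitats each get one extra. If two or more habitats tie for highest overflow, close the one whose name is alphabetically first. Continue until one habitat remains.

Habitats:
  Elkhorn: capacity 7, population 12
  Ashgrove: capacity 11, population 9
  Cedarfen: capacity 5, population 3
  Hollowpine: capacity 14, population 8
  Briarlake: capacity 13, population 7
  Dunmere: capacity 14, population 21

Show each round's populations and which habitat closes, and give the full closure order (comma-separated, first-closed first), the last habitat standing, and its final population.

Closure order: Dunmere, Elkhorn, Ashgrove, Cedarfen, Briarlake
Last habitat: Hollowpine with 60 animals

Round 1: Ashgrove=9 Briarlake=7 Cedarfen=3 Dunmere=21 Elkhorn=12 Hollowpine=8 → close Dunmere (overflow 7)
  21÷5 = 4 each, +1 to first 1
Round 2: Ashgrove=14 Briarlake=11 Cedarfen=7 Elkhorn=16 Hollowpine=12 → close Elkhorn (overflow 9)
  16÷4 = 4 each, +1 to first 0
Round 3: Ashgrove=18 Briarlake=15 Cedarfen=11 Hollowpine=16 → close Ashgrove (overflow 7)
  18÷3 = 6 each, +1 to first 0
Round 4: Briarlake=21 Cedarfen=17 Hollowpine=22 → close Cedarfen (overflow 12)
  17÷2 = 8 each, +1 to first 1
Round 5: Briarlake=30 Hollowpine=30 → close Briarlake (overflow 17)
  30÷1 = 30 each, +1 to first 0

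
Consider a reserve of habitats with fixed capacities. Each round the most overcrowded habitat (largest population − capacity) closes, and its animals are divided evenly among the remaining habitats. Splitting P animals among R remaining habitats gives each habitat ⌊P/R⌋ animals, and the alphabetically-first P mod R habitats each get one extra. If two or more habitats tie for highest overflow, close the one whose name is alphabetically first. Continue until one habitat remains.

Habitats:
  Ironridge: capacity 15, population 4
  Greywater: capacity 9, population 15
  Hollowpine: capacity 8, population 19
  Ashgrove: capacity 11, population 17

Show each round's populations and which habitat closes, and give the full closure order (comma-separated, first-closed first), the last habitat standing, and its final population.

Closure order: Hollowpine, Ashgrove, Greywater
Last habitat: Ironridge with 55 animals

Round 1: Ashgrove=17 Greywater=15 Hollowpine=19 Ironridge=4 → close Hollowpine (overflow 11)
  19÷3 = 6 each, +1 to first 1
Round 2: Ashgrove=24 Greywater=21 Ironridge=10 → close Ashgrove (overflow 13)
  24÷2 = 12 each, +1 to first 0
Round 3: Greywater=33 Ironridge=22 → close Greywater (overflow 24)
  33÷1 = 33 each, +1 to first 0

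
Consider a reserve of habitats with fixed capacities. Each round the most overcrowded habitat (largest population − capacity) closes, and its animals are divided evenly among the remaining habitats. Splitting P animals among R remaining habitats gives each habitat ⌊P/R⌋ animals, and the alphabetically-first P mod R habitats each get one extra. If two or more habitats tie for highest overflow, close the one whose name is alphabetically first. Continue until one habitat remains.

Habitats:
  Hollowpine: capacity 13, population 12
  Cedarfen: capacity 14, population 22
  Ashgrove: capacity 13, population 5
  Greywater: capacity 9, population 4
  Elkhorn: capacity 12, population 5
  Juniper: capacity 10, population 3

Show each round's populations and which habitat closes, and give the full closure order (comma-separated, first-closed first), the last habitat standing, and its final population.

Closure order: Cedarfen, Hollowpine, Greywater, Elkhorn, Ashgrove
Last habitat: Juniper with 51 animals

Round 1: Ashgrove=5 Cedarfen=22 Elkhorn=5 Greywater=4 Hollowpine=12 Juniper=3 → close Cedarfen (overflow 8)
  22÷5 = 4 each, +1 to first 2
Round 2: Ashgrove=10 Elkhorn=10 Greywater=8 Hollowpine=16 Juniper=7 → close Hollowpine (overflow 3)
  16÷4 = 4 each, +1 to first 0
Round 3: Ashgrove=14 Elkhorn=14 Greywater=12 Juniper=11 → close Greywater (overflow 3)
  12÷3 = 4 each, +1 to first 0
Round 4: Ashgrove=18 Elkhorn=18 Juniper=15 → close Elkhorn (overflow 6)
  18÷2 = 9 each, +1 to first 0
Round 5: Ashgrove=27 Juniper=24 → close Ashgrove (overflow 14)
  27÷1 = 27 each, +1 to first 0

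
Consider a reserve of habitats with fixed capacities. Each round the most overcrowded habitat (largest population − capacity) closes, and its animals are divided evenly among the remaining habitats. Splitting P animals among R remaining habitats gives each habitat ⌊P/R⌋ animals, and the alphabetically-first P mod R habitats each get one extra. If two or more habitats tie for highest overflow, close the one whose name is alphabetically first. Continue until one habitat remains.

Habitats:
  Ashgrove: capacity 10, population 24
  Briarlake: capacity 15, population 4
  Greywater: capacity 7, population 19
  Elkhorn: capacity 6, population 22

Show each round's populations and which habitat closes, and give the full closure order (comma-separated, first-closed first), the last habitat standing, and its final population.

Round 1: Ashgrove=24 Briarlake=4 Elkhorn=22 Greywater=19 → close Elkhorn (overflow 16)
  22÷3 = 7 each, +1 to first 1
Round 2: Ashgrove=32 Briarlake=11 Greywater=26 → close Ashgrove (overflow 22)
  32÷2 = 16 each, +1 to first 0
Round 3: Briarlake=27 Greywater=42 → close Greywater (overflow 35)
  42÷1 = 42 each, +1 to first 0

Closure order: Elkhorn, Ashgrove, Greywater
Last habitat: Briarlake with 69 animals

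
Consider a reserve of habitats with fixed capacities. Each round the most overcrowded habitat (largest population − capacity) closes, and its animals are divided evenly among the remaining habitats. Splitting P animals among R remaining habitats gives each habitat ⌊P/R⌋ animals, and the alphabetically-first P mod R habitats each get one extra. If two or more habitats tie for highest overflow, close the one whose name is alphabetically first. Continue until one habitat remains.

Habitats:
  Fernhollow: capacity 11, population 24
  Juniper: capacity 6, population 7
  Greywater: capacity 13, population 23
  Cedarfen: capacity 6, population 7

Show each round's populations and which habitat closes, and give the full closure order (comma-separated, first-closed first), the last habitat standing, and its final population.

Closure order: Fernhollow, Greywater, Cedarfen
Last habitat: Juniper with 61 animals

Round 1: Cedarfen=7 Fernhollow=24 Greywater=23 Juniper=7 → close Fernhollow (overflow 13)
  24÷3 = 8 each, +1 to first 0
Round 2: Cedarfen=15 Greywater=31 Juniper=15 → close Greywater (overflow 18)
  31÷2 = 15 each, +1 to first 1
Round 3: Cedarfen=31 Juniper=30 → close Cedarfen (overflow 25)
  31÷1 = 31 each, +1 to first 0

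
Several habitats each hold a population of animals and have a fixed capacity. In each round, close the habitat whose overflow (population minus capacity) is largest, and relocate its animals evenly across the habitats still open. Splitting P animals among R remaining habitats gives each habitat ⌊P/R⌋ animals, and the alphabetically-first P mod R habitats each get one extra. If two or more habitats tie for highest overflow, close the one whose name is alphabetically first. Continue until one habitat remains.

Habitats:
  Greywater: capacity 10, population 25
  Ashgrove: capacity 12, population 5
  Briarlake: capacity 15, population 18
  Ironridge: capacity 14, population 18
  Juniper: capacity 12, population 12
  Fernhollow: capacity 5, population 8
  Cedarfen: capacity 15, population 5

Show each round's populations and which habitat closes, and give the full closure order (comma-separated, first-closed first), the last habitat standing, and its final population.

Round 1: Ashgrove=5 Briarlake=18 Cedarfen=5 Fernhollow=8 Greywater=25 Ironridge=18 Juniper=12 → close Greywater (overflow 15)
  25÷6 = 4 each, +1 to first 1
Round 2: Ashgrove=10 Briarlake=22 Cedarfen=9 Fernhollow=12 Ironridge=22 Juniper=16 → close Ironridge (overflow 8)
  22÷5 = 4 each, +1 to first 2
Round 3: Ashgrove=15 Briarlake=27 Cedarfen=13 Fernhollow=16 Juniper=20 → close Briarlake (overflow 12)
  27÷4 = 6 each, +1 to first 3
Round 4: Ashgrove=22 Cedarfen=20 Fernhollow=23 Juniper=26 → close Fernhollow (overflow 18)
  23÷3 = 7 each, +1 to first 2
Round 5: Ashgrove=30 Cedarfen=28 Juniper=33 → close Juniper (overflow 21)
  33÷2 = 16 each, +1 to first 1
Round 6: Ashgrove=47 Cedarfen=44 → close Ashgrove (overflow 35)
  47÷1 = 47 each, +1 to first 0

Closure order: Greywater, Ironridge, Briarlake, Fernhollow, Juniper, Ashgrove
Last habitat: Cedarfen with 91 animals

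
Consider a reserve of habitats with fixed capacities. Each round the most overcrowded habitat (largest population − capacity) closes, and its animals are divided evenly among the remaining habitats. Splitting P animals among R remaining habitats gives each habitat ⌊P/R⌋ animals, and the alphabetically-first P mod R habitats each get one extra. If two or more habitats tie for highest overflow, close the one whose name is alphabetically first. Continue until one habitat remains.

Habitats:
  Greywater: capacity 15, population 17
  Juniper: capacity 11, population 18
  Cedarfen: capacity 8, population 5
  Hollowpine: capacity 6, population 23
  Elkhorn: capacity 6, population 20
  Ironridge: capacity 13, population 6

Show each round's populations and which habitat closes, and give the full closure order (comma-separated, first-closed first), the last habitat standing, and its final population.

Round 1: Cedarfen=5 Elkhorn=20 Greywater=17 Hollowpine=23 Ironridge=6 Juniper=18 → close Hollowpine (overflow 17)
  23÷5 = 4 each, +1 to first 3
Round 2: Cedarfen=10 Elkhorn=25 Greywater=22 Ironridge=10 Juniper=22 → close Elkhorn (overflow 19)
  25÷4 = 6 each, +1 to first 1
Round 3: Cedarfen=17 Greywater=28 Ironridge=16 Juniper=28 → close Juniper (overflow 17)
  28÷3 = 9 each, +1 to first 1
Round 4: Cedarfen=27 Greywater=37 Ironridge=25 → close Greywater (overflow 22)
  37÷2 = 18 each, +1 to first 1
Round 5: Cedarfen=46 Ironridge=43 → close Cedarfen (overflow 38)
  46÷1 = 46 each, +1 to first 0

Closure order: Hollowpine, Elkhorn, Juniper, Greywater, Cedarfen
Last habitat: Ironridge with 89 animals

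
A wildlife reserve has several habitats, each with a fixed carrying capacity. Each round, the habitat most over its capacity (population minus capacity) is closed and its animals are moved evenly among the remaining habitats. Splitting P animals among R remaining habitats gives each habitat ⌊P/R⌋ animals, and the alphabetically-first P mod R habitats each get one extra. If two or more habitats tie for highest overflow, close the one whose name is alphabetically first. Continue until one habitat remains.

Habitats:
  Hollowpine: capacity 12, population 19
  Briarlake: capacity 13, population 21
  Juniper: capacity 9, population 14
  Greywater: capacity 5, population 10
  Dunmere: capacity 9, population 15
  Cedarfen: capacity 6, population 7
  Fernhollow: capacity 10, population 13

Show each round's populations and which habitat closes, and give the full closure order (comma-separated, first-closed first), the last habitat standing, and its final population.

Closure order: Briarlake, Dunmere, Hollowpine, Fernhollow, Greywater, Cedarfen
Last habitat: Juniper with 99 animals

Round 1: Briarlake=21 Cedarfen=7 Dunmere=15 Fernhollow=13 Greywater=10 Hollowpine=19 Juniper=14 → close Briarlake (overflow 8)
  21÷6 = 3 each, +1 to first 3
Round 2: Cedarfen=11 Dunmere=19 Fernhollow=17 Greywater=13 Hollowpine=22 Juniper=17 → close Dunmere (overflow 10)
  19÷5 = 3 each, +1 to first 4
Round 3: Cedarfen=15 Fernhollow=21 Greywater=17 Hollowpine=26 Juniper=20 → close Hollowpine (overflow 14)
  26÷4 = 6 each, +1 to first 2
Round 4: Cedarfen=22 Fernhollow=28 Greywater=23 Juniper=26 → close Fernhollow (overflow 18)
  28÷3 = 9 each, +1 to first 1
Round 5: Cedarfen=32 Greywater=32 Juniper=35 → close Greywater (overflow 27)
  32÷2 = 16 each, +1 to first 0
Round 6: Cedarfen=48 Juniper=51 → close Cedarfen (overflow 42)
  48÷1 = 48 each, +1 to first 0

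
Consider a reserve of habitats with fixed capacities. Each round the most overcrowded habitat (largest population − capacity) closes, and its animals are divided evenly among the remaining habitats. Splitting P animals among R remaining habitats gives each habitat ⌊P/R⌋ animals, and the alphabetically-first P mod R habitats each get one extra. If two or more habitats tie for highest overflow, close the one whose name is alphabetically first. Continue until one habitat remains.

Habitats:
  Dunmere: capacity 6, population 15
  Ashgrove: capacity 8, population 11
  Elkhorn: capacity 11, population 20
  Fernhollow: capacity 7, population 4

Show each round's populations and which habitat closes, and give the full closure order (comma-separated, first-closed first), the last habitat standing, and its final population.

Round 1: Ashgrove=11 Dunmere=15 Elkhorn=20 Fernhollow=4 → close Dunmere (overflow 9)
  15÷3 = 5 each, +1 to first 0
Round 2: Ashgrove=16 Elkhorn=25 Fernhollow=9 → close Elkhorn (overflow 14)
  25÷2 = 12 each, +1 to first 1
Round 3: Ashgrove=29 Fernhollow=21 → close Ashgrove (overflow 21)
  29÷1 = 29 each, +1 to first 0

Closure order: Dunmere, Elkhorn, Ashgrove
Last habitat: Fernhollow with 50 animals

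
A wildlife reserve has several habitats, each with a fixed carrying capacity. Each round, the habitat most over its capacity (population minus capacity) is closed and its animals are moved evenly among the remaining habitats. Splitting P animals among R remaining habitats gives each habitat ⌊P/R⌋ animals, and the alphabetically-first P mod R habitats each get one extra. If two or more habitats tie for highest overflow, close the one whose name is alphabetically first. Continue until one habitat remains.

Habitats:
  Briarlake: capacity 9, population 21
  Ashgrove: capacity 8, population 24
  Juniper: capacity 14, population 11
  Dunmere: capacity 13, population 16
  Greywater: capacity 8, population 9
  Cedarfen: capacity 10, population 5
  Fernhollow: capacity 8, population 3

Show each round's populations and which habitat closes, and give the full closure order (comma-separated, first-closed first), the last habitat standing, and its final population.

Round 1: Ashgrove=24 Briarlake=21 Cedarfen=5 Dunmere=16 Fernhollow=3 Greywater=9 Juniper=11 → close Ashgrove (overflow 16)
  24÷6 = 4 each, +1 to first 0
Round 2: Briarlake=25 Cedarfen=9 Dunmere=20 Fernhollow=7 Greywater=13 Juniper=15 → close Briarlake (overflow 16)
  25÷5 = 5 each, +1 to first 0
Round 3: Cedarfen=14 Dunmere=25 Fernhollow=12 Greywater=18 Juniper=20 → close Dunmere (overflow 12)
  25÷4 = 6 each, +1 to first 1
Round 4: Cedarfen=21 Fernhollow=18 Greywater=24 Juniper=26 → close Greywater (overflow 16)
  24÷3 = 8 each, +1 to first 0
Round 5: Cedarfen=29 Fernhollow=26 Juniper=34 → close Juniper (overflow 20)
  34÷2 = 17 each, +1 to first 0
Round 6: Cedarfen=46 Fernhollow=43 → close Cedarfen (overflow 36)
  46÷1 = 46 each, +1 to first 0

Closure order: Ashgrove, Briarlake, Dunmere, Greywater, Juniper, Cedarfen
Last habitat: Fernhollow with 89 animals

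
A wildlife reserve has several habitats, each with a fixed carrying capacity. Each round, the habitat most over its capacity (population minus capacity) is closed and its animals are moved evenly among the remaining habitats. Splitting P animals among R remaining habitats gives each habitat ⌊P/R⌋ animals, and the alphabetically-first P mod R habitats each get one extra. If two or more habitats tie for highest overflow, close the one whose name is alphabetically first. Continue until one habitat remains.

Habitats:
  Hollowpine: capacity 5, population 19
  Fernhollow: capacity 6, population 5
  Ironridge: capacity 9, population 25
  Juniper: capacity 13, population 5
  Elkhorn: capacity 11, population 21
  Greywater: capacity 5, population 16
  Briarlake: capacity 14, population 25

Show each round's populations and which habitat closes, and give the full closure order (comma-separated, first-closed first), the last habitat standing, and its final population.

Closure order: Ironridge, Hollowpine, Briarlake, Elkhorn, Greywater, Fernhollow
Last habitat: Juniper with 116 animals

Round 1: Briarlake=25 Elkhorn=21 Fernhollow=5 Greywater=16 Hollowpine=19 Ironridge=25 Juniper=5 → close Ironridge (overflow 16)
  25÷6 = 4 each, +1 to first 1
Round 2: Briarlake=30 Elkhorn=25 Fernhollow=9 Greywater=20 Hollowpine=23 Juniper=9 → close Hollowpine (overflow 18)
  23÷5 = 4 each, +1 to first 3
Round 3: Briarlake=35 Elkhorn=30 Fernhollow=14 Greywater=24 Juniper=13 → close Briarlake (overflow 21)
  35÷4 = 8 each, +1 to first 3
Round 4: Elkhorn=39 Fernhollow=23 Greywater=33 Juniper=21 → close Elkhorn (overflow 28)
  39÷3 = 13 each, +1 to first 0
Round 5: Fernhollow=36 Greywater=46 Juniper=34 → close Greywater (overflow 41)
  46÷2 = 23 each, +1 to first 0
Round 6: Fernhollow=59 Juniper=57 → close Fernhollow (overflow 53)
  59÷1 = 59 each, +1 to first 0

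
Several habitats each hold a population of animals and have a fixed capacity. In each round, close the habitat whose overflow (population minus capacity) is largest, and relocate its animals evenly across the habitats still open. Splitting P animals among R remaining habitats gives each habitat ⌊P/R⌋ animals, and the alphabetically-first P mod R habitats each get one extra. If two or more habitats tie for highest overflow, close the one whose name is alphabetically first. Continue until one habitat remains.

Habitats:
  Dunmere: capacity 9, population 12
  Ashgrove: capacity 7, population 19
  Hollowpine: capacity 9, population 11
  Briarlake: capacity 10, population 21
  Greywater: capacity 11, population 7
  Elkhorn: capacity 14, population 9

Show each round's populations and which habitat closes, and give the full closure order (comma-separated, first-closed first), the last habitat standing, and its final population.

Round 1: Ashgrove=19 Briarlake=21 Dunmere=12 Elkhorn=9 Greywater=7 Hollowpine=11 → close Ashgrove (overflow 12)
  19÷5 = 3 each, +1 to first 4
Round 2: Briarlake=25 Dunmere=16 Elkhorn=13 Greywater=11 Hollowpine=14 → close Briarlake (overflow 15)
  25÷4 = 6 each, +1 to first 1
Round 3: Dunmere=23 Elkhorn=19 Greywater=17 Hollowpine=20 → close Dunmere (overflow 14)
  23÷3 = 7 each, +1 to first 2
Round 4: Elkhorn=27 Greywater=25 Hollowpine=27 → close Hollowpine (overflow 18)
  27÷2 = 13 each, +1 to first 1
Round 5: Elkhorn=41 Greywater=38 → close Elkhorn (overflow 27)
  41÷1 = 41 each, +1 to first 0

Closure order: Ashgrove, Briarlake, Dunmere, Hollowpine, Elkhorn
Last habitat: Greywater with 79 animals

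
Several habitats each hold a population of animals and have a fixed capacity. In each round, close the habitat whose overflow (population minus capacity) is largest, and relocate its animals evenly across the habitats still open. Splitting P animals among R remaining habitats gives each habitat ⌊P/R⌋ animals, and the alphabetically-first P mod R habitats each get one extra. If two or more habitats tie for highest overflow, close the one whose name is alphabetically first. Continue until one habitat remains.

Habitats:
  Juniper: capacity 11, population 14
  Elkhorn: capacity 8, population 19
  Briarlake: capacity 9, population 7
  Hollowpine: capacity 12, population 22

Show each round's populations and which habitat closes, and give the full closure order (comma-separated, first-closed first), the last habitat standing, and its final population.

Closure order: Elkhorn, Hollowpine, Juniper
Last habitat: Briarlake with 62 animals

Round 1: Briarlake=7 Elkhorn=19 Hollowpine=22 Juniper=14 → close Elkhorn (overflow 11)
  19÷3 = 6 each, +1 to first 1
Round 2: Briarlake=14 Hollowpine=28 Juniper=20 → close Hollowpine (overflow 16)
  28÷2 = 14 each, +1 to first 0
Round 3: Briarlake=28 Juniper=34 → close Juniper (overflow 23)
  34÷1 = 34 each, +1 to first 0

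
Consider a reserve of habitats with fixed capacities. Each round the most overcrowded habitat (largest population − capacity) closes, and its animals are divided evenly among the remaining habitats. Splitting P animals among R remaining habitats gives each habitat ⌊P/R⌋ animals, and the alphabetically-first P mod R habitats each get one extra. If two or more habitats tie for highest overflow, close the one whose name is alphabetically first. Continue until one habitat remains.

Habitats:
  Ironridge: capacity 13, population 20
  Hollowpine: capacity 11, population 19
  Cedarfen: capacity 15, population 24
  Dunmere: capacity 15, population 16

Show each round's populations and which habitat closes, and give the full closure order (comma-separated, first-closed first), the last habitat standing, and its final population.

Round 1: Cedarfen=24 Dunmere=16 Hollowpine=19 Ironridge=20 → close Cedarfen (overflow 9)
  24÷3 = 8 each, +1 to first 0
Round 2: Dunmere=24 Hollowpine=27 Ironridge=28 → close Hollowpine (overflow 16)
  27÷2 = 13 each, +1 to first 1
Round 3: Dunmere=38 Ironridge=41 → close Ironridge (overflow 28)
  41÷1 = 41 each, +1 to first 0

Closure order: Cedarfen, Hollowpine, Ironridge
Last habitat: Dunmere with 79 animals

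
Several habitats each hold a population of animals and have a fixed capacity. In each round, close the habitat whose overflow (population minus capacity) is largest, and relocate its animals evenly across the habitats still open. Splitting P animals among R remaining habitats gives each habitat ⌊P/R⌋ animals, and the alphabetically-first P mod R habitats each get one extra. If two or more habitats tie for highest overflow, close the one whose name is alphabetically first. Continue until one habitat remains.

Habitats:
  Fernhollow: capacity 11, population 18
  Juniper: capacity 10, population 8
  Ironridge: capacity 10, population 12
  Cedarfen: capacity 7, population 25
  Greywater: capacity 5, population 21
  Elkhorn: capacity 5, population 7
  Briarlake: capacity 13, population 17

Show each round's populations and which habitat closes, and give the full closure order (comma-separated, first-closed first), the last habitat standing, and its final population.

Round 1: Briarlake=17 Cedarfen=25 Elkhorn=7 Fernhollow=18 Greywater=21 Ironridge=12 Juniper=8 → close Cedarfen (overflow 18)
  25÷6 = 4 each, +1 to first 1
Round 2: Briarlake=22 Elkhorn=11 Fernhollow=22 Greywater=25 Ironridge=16 Juniper=12 → close Greywater (overflow 20)
  25÷5 = 5 each, +1 to first 0
Round 3: Briarlake=27 Elkhorn=16 Fernhollow=27 Ironridge=21 Juniper=17 → close Fernhollow (overflow 16)
  27÷4 = 6 each, +1 to first 3
Round 4: Briarlake=34 Elkhorn=23 Ironridge=28 Juniper=23 → close Briarlake (overflow 21)
  34÷3 = 11 each, +1 to first 1
Round 5: Elkhorn=35 Ironridge=39 Juniper=34 → close Elkhorn (overflow 30)
  35÷2 = 17 each, +1 to first 1
Round 6: Ironridge=57 Juniper=51 → close Ironridge (overflow 47)
  57÷1 = 57 each, +1 to first 0

Closure order: Cedarfen, Greywater, Fernhollow, Briarlake, Elkhorn, Ironridge
Last habitat: Juniper with 108 animals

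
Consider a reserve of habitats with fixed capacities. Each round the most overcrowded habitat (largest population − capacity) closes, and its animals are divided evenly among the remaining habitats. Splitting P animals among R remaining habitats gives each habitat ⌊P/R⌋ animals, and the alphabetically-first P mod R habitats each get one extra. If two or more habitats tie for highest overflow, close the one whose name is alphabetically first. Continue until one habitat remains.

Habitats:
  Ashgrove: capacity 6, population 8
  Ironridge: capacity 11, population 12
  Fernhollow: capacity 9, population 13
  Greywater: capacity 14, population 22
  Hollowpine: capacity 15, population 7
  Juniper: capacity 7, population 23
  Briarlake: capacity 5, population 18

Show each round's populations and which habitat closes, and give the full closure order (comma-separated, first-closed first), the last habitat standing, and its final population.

Round 1: Ashgrove=8 Briarlake=18 Fernhollow=13 Greywater=22 Hollowpine=7 Ironridge=12 Juniper=23 → close Juniper (overflow 16)
  23÷6 = 3 each, +1 to first 5
Round 2: Ashgrove=12 Briarlake=22 Fernhollow=17 Greywater=26 Hollowpine=11 Ironridge=15 → close Briarlake (overflow 17)
  22÷5 = 4 each, +1 to first 2
Round 3: Ashgrove=17 Fernhollow=22 Greywater=30 Hollowpine=15 Ironridge=19 → close Greywater (overflow 16)
  30÷4 = 7 each, +1 to first 2
Round 4: Ashgrove=25 Fernhollow=30 Hollowpine=22 Ironridge=26 → close Fernhollow (overflow 21)
  30÷3 = 10 each, +1 to first 0
Round 5: Ashgrove=35 Hollowpine=32 Ironridge=36 → close Ashgrove (overflow 29)
  35÷2 = 17 each, +1 to first 1
Round 6: Hollowpine=50 Ironridge=53 → close Ironridge (overflow 42)
  53÷1 = 53 each, +1 to first 0

Closure order: Juniper, Briarlake, Greywater, Fernhollow, Ashgrove, Ironridge
Last habitat: Hollowpine with 103 animals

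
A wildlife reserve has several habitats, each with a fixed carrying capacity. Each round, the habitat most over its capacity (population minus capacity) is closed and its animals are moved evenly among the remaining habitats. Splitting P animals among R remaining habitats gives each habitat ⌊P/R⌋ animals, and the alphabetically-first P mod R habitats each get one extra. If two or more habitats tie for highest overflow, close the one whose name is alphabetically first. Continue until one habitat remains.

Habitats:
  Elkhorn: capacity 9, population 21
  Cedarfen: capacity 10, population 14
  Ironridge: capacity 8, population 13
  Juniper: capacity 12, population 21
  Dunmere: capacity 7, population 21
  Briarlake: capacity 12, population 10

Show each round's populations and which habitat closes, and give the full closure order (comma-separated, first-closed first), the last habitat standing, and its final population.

Closure order: Dunmere, Elkhorn, Juniper, Ironridge, Cedarfen
Last habitat: Briarlake with 100 animals

Round 1: Briarlake=10 Cedarfen=14 Dunmere=21 Elkhorn=21 Ironridge=13 Juniper=21 → close Dunmere (overflow 14)
  21÷5 = 4 each, +1 to first 1
Round 2: Briarlake=15 Cedarfen=18 Elkhorn=25 Ironridge=17 Juniper=25 → close Elkhorn (overflow 16)
  25÷4 = 6 each, +1 to first 1
Round 3: Briarlake=22 Cedarfen=24 Ironridge=23 Juniper=31 → close Juniper (overflow 19)
  31÷3 = 10 each, +1 to first 1
Round 4: Briarlake=33 Cedarfen=34 Ironridge=33 → close Ironridge (overflow 25)
  33÷2 = 16 each, +1 to first 1
Round 5: Briarlake=50 Cedarfen=50 → close Cedarfen (overflow 40)
  50÷1 = 50 each, +1 to first 0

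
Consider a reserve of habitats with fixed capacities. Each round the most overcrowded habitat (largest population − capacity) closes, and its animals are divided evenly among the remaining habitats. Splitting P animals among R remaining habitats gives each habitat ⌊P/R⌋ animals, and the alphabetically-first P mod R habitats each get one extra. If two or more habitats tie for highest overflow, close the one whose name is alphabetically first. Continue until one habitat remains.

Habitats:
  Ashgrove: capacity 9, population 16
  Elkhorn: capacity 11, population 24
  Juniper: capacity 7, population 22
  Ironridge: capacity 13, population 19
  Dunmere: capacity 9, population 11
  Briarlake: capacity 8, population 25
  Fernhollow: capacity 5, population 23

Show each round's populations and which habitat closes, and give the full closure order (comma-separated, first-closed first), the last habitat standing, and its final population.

Round 1: Ashgrove=16 Briarlake=25 Dunmere=11 Elkhorn=24 Fernhollow=23 Ironridge=19 Juniper=22 → close Fernhollow (overflow 18)
  23÷6 = 3 each, +1 to first 5
Round 2: Ashgrove=20 Briarlake=29 Dunmere=15 Elkhorn=28 Ironridge=23 Juniper=25 → close Briarlake (overflow 21)
  29÷5 = 5 each, +1 to first 4
Round 3: Ashgrove=26 Dunmere=21 Elkhorn=34 Ironridge=29 Juniper=30 → close Elkhorn (overflow 23)
  34÷4 = 8 each, +1 to first 2
Round 4: Ashgrove=35 Dunmere=30 Ironridge=37 Juniper=38 → close Juniper (overflow 31)
  38÷3 = 12 each, +1 to first 2
Round 5: Ashgrove=48 Dunmere=43 Ironridge=49 → close Ashgrove (overflow 39)
  48÷2 = 24 each, +1 to first 0
Round 6: Dunmere=67 Ironridge=73 → close Ironridge (overflow 60)
  73÷1 = 73 each, +1 to first 0

Closure order: Fernhollow, Briarlake, Elkhorn, Juniper, Ashgrove, Ironridge
Last habitat: Dunmere with 140 animals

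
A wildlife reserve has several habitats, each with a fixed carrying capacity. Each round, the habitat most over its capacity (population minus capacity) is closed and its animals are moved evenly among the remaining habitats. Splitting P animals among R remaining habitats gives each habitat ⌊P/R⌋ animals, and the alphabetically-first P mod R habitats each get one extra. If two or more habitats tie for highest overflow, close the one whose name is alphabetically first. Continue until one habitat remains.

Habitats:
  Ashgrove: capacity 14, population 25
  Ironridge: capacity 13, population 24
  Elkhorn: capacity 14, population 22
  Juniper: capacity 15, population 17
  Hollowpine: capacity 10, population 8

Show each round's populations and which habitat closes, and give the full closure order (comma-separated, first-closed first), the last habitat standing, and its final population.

Round 1: Ashgrove=25 Elkhorn=22 Hollowpine=8 Ironridge=24 Juniper=17 → close Ashgrove (overflow 11)
  25÷4 = 6 each, +1 to first 1
Round 2: Elkhorn=29 Hollowpine=14 Ironridge=30 Juniper=23 → close Ironridge (overflow 17)
  30÷3 = 10 each, +1 to first 0
Round 3: Elkhorn=39 Hollowpine=24 Juniper=33 → close Elkhorn (overflow 25)
  39÷2 = 19 each, +1 to first 1
Round 4: Hollowpine=44 Juniper=52 → close Juniper (overflow 37)
  52÷1 = 52 each, +1 to first 0

Closure order: Ashgrove, Ironridge, Elkhorn, Juniper
Last habitat: Hollowpine with 96 animals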